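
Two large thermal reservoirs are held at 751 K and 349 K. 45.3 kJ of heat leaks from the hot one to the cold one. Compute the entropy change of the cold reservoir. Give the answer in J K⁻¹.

The cold reservoir gains heat Q, so ΔS_cold = +Q/T_C = 45300/349 = 130 J/K.

ΔS_cold = 130 J/K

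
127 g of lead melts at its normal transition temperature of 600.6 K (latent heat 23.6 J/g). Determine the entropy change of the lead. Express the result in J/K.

Heat absorbed by the substance: Q = mL = 127 × 23.6 = 2997.2 J.
At constant T, ΔS = Q_rev/T = 2997.2 / 600.6 = 4.99 J/K.

ΔS = 4.99 J/K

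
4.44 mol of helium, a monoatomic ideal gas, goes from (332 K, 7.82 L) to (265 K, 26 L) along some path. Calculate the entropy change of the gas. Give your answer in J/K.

Entropy is a state function: ΔS = nC_V ln(T₂/T₁) + nR ln(V₂/V₁), with C_V = 3R/2 = 12.47 J mol⁻¹ K⁻¹ for a monoatomic ideal gas.
ΔS = 4.44 × [12.47 × ln(265/332) + 8.314 × ln(26/7.82)] = 31.9 J/K.

ΔS = 31.9 J/K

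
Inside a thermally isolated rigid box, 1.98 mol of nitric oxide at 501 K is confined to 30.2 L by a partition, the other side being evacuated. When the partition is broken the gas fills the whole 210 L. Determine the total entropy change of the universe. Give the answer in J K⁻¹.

ΔS_universe = 31.9 J/K

No heat is exchanged and no work is done, so the ideal-gas temperature stays constant.
Entropy is a state function; using a reversible isothermal path, ΔS_gas = nR ln(V₂/V₁) = 1.98 × 8.314 × ln(210/30.2) = 31.9 J/K.
The insulated surroundings exchange no heat, so ΔS_surr = 0 and ΔS_universe = ΔS_gas.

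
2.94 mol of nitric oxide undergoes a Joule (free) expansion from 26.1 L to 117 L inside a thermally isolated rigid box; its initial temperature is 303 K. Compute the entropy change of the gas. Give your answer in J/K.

ΔS_gas = 36.7 J/K

No heat is exchanged and no work is done, so the ideal-gas temperature stays constant.
Entropy is a state function; using a reversible isothermal path, ΔS_gas = nR ln(V₂/V₁) = 2.94 × 8.314 × ln(117/26.1) = 36.7 J/K.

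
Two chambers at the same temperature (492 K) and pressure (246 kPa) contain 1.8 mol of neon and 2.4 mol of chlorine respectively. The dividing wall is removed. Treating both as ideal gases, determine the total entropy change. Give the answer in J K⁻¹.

Mole fractions: x_A = 1.8/4.2 = 0.429, x_B = 0.571.
ΔS_mix = −R(n_A ln x_A + n_B ln x_B) = −8.314 × (1.8 ln 0.429 + 2.4 ln 0.571) = 23.8 J/K.

ΔS_mix = 23.8 J/K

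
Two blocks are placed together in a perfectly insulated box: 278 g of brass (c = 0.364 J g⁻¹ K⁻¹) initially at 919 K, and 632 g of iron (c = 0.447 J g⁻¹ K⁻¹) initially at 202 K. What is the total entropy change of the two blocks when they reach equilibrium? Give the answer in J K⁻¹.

Energy balance: T_f = (m₁c₁T₁ + m₂c₂T₂)/(m₁c₁ + m₂c₂) = 391.09 K.
ΔS₁ = m₁c₁ ln(T_f/T₁) = 101.192 × ln(391.09/919) = -86.45 J/K.
ΔS₂ = m₂c₂ ln(T_f/T₂) = 282.504 × ln(391.09/202) = 186.6 J/K.
ΔS_total = -86.45 + 186.6 = 100 J/K.

ΔS_total = 100 J/K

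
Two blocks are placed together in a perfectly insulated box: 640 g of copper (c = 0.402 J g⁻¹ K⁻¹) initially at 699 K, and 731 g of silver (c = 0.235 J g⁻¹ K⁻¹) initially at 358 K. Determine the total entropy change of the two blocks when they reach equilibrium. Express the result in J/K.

ΔS_total = 21.7 J/K

Energy balance: T_f = (m₁c₁T₁ + m₂c₂T₂)/(m₁c₁ + m₂c₂) = 562.47 K.
ΔS₁ = m₁c₁ ln(T_f/T₁) = 257.28 × ln(562.47/699) = -55.91 J/K.
ΔS₂ = m₂c₂ ln(T_f/T₂) = 171.785 × ln(562.47/358) = 77.61 J/K.
ΔS_total = -55.91 + 77.61 = 21.7 J/K.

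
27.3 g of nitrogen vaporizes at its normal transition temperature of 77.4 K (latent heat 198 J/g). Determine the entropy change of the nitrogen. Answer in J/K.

Heat absorbed by the substance: Q = mL = 27.3 × 198 = 5405.4 J.
At constant T, ΔS = Q_rev/T = 5405.4 / 77.4 = 69.8 J/K.

ΔS = 69.8 J/K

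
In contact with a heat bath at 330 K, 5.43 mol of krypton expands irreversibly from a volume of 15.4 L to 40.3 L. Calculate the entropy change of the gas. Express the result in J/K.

ΔS_gas = 43.4 J/K

Entropy is a state function, so ΔS_gas depends only on the end states.
For an isothermal ideal gas ΔS_gas = nR ln(V₂/V₁) = 5.43 × 8.314 × ln(40.3/15.4) = 43.4 J/K.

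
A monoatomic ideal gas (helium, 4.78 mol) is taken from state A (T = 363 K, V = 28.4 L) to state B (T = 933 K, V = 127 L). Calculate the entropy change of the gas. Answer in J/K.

Entropy is a state function: ΔS = nC_V ln(T₂/T₁) + nR ln(V₂/V₁), with C_V = 3R/2 = 12.47 J mol⁻¹ K⁻¹ for a monoatomic ideal gas.
ΔS = 4.78 × [12.47 × ln(933/363) + 8.314 × ln(127/28.4)] = 116 J/K.

ΔS = 116 J/K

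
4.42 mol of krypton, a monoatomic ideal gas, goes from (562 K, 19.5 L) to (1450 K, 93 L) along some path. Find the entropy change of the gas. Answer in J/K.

ΔS = 110 J/K

Entropy is a state function: ΔS = nC_V ln(T₂/T₁) + nR ln(V₂/V₁), with C_V = 3R/2 = 12.47 J mol⁻¹ K⁻¹ for a monoatomic ideal gas.
ΔS = 4.42 × [12.47 × ln(1450/562) + 8.314 × ln(93/19.5)] = 110 J/K.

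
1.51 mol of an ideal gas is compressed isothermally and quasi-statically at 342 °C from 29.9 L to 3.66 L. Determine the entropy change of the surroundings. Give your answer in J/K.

ΔS_surr = 26.4 J/K

For an isothermal ideal gas ΔS_gas = nR ln(V₂/V₁) = 1.51 × 8.314 × ln(3.66/29.9) = -26.4 J/K.
The process is reversible, so ΔS_surr = −ΔS_gas = 26.4 J/K and ΔS_universe = 0.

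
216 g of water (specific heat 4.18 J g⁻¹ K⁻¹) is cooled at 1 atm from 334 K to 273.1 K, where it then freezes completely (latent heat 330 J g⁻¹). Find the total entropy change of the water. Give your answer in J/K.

Cooling step: ΔS₁ = m c ln(T_tr/T_i) = 216 × 4.18 × ln(273.1/334) = -181.8 J/K.
Phase change: ΔS₂ = −mL/T_tr = −216 × 330 / 273.1 = -261 J/K.
ΔS_total = (-181.8) + (-261) = -443 J/K.

ΔS = -443 J/K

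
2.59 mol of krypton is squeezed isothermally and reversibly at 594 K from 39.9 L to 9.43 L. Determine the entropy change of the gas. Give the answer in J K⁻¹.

ΔS_gas = -31.1 J/K

For an isothermal ideal gas ΔS_gas = nR ln(V₂/V₁) = 2.59 × 8.314 × ln(9.43/39.9) = -31.1 J/K.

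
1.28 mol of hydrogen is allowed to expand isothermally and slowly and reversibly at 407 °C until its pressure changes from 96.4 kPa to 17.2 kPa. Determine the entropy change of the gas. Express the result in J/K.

For an isothermal ideal gas ΔS_gas = nR ln(P₁/P₂) = 1.28 × 8.314 × ln(96.4/17.2) = 18.3 J/K.

ΔS_gas = 18.3 J/K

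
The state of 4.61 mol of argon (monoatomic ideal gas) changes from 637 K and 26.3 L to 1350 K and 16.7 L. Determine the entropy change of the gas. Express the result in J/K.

Entropy is a state function: ΔS = nC_V ln(T₂/T₁) + nR ln(V₂/V₁), with C_V = 3R/2 = 12.47 J mol⁻¹ K⁻¹ for a monoatomic ideal gas.
ΔS = 4.61 × [12.47 × ln(1350/637) + 8.314 × ln(16.7/26.3)] = 25.8 J/K.

ΔS = 25.8 J/K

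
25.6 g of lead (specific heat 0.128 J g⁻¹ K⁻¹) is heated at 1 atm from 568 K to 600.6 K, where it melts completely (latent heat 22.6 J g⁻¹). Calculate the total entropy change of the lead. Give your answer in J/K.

ΔS = 1.15 J/K

Warming step: ΔS₁ = m c ln(T_tr/T_i) = 25.6 × 0.128 × ln(600.6/568) = 0.1829 J/K.
Phase change: ΔS₂ = +mL/T_tr = 25.6 × 22.6 / 600.6 = 0.9633 J/K.
ΔS_total = (0.1829) + (0.9633) = 1.15 J/K.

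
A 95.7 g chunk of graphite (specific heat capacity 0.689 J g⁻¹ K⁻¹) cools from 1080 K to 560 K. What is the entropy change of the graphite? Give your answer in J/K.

ΔS = -43.3 J/K

ΔS = ∫dQ_rev/T = m c ln(T₂/T₁) = 95.7 × 0.689 × ln(560/1080) = -43.3 J/K.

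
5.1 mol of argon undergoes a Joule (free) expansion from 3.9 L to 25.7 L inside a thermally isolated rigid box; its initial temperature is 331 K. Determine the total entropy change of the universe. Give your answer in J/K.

ΔS_universe = 79.9 J/K

For an ideal gas in free expansion Q = 0 and W = 0, so T is unchanged.
Entropy is a state function; using a reversible isothermal path, ΔS_gas = nR ln(V₂/V₁) = 5.1 × 8.314 × ln(25.7/3.9) = 79.9 J/K.
The insulated surroundings exchange no heat, so ΔS_surr = 0 and ΔS_universe = ΔS_gas.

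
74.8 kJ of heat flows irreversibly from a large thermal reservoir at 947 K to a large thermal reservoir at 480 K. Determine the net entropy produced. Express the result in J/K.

ΔS_total = 76.8 J/K

ΔS_hot = −Q/T_H = −74800/947 = -78.99 J/K and ΔS_cold = +Q/T_C = 74800/480 = 155.8 J/K.
ΔS_total = -78.99 + 155.8 = 76.8 J/K, positive as the second law requires.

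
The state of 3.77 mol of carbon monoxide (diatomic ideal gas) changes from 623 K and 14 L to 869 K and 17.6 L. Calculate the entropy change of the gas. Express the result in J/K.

ΔS = 33.3 J/K

Entropy is a state function: ΔS = nC_V ln(T₂/T₁) + nR ln(V₂/V₁), with C_V = 5R/2 = 20.79 J mol⁻¹ K⁻¹ for a diatomic ideal gas.
ΔS = 3.77 × [20.79 × ln(869/623) + 8.314 × ln(17.6/14)] = 33.3 J/K.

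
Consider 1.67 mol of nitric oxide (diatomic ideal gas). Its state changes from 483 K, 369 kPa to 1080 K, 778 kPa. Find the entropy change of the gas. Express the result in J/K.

ΔS = 28.7 J/K

ΔS = nC_p ln(T₂/T₁) − nR ln(P₂/P₁), with C_p = 7R/2 = 29.1 J mol⁻¹ K⁻¹ for a diatomic ideal gas.
ΔS = 1.67 × [29.1 × ln(1080/483) − 8.314 × ln(778/369)] = 28.7 J/K.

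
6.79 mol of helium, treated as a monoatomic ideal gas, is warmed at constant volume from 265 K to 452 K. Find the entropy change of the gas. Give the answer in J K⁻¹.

ΔS = 45.2 J/K

At constant volume, ΔS = nC_V ln(T₂/T₁) with C_V = 3R/2 = 12.47 J mol⁻¹ K⁻¹.
ΔS = 6.79 × 12.47 × ln(452/265) = 45.2 J/K.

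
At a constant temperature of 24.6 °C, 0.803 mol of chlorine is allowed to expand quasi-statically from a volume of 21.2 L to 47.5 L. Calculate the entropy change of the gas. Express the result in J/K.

For an isothermal ideal gas ΔS_gas = nR ln(V₂/V₁) = 0.803 × 8.314 × ln(47.5/21.2) = 5.39 J/K.

ΔS_gas = 5.39 J/K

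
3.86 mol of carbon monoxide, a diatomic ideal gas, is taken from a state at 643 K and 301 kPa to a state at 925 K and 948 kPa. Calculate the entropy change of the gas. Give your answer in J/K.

ΔS = 4.03 J/K

ΔS = nC_p ln(T₂/T₁) − nR ln(P₂/P₁), with C_p = 7R/2 = 29.1 J mol⁻¹ K⁻¹ for a diatomic ideal gas.
ΔS = 3.86 × [29.1 × ln(925/643) − 8.314 × ln(948/301)] = 4.03 J/K.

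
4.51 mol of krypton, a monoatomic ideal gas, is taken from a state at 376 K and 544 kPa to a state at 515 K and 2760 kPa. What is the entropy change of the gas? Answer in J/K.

ΔS = nC_p ln(T₂/T₁) − nR ln(P₂/P₁), with C_p = 5R/2 = 20.79 J mol⁻¹ K⁻¹ for a monoatomic ideal gas.
ΔS = 4.51 × [20.79 × ln(515/376) − 8.314 × ln(2760/544)] = -31.4 J/K.

ΔS = -31.4 J/K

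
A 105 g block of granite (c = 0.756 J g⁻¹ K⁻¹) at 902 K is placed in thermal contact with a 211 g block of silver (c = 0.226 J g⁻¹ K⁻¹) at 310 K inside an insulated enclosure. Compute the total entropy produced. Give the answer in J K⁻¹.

Energy balance: T_f = (m₁c₁T₁ + m₂c₂T₂)/(m₁c₁ + m₂c₂) = 679.83 K.
ΔS₁ = m₁c₁ ln(T_f/T₁) = 79.38 × ln(679.83/902) = -22.45 J/K.
ΔS₂ = m₂c₂ ln(T_f/T₂) = 47.686 × ln(679.83/310) = 37.45 J/K.
ΔS_total = -22.45 + 37.45 = 15 J/K.

ΔS_total = 15 J/K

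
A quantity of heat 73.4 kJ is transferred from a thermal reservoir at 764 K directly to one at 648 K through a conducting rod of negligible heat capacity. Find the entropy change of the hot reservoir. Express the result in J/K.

The hot reservoir loses heat Q, so ΔS_hot = −Q/T_H = −73400/764 = -96.1 J/K.

ΔS_hot = -96.1 J/K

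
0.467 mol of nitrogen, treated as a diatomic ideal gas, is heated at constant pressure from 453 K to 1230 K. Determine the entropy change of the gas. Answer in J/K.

At constant pressure, ΔS = nC_p ln(T₂/T₁) with C_p = 7R/2 = 29.1 J mol⁻¹ K⁻¹.
ΔS = 0.467 × 29.1 × ln(1230/453) = 13.6 J/K.

ΔS = 13.6 J/K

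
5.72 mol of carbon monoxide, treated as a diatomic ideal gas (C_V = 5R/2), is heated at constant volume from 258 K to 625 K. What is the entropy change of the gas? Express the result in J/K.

ΔS = 105 J/K

At constant volume, ΔS = nC_V ln(T₂/T₁) with C_V = 5R/2 = 20.79 J mol⁻¹ K⁻¹.
ΔS = 5.72 × 20.79 × ln(625/258) = 105 J/K.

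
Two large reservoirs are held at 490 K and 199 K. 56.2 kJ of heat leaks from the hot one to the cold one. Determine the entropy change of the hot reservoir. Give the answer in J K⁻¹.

The hot reservoir loses heat Q, so ΔS_hot = −Q/T_H = −56200/490 = -115 J/K.

ΔS_hot = -115 J/K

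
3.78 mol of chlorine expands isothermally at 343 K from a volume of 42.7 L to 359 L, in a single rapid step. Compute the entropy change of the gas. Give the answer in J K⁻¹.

ΔS_gas = 66.9 J/K

Entropy is a state function, so ΔS_gas depends only on the end states.
For an isothermal ideal gas ΔS_gas = nR ln(V₂/V₁) = 3.78 × 8.314 × ln(359/42.7) = 66.9 J/K.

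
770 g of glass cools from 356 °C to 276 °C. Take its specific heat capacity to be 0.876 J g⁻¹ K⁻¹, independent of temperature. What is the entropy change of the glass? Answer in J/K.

In kelvin: T₁ = 629.15 K, T₂ = 549.15 K. ΔS = ∫dQ_rev/T = m c ln(T₂/T₁) = 770 × 0.876 × ln(549.15/629.15) = -91.7 J/K.

ΔS = -91.7 J/K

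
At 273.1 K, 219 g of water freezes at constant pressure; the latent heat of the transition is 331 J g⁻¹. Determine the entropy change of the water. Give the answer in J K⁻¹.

ΔS = -265 J/K

Heat released by the substance: Q = −mL = −219 × 331 = −72489 J.
At constant T, ΔS = Q_rev/T = −72489 / 273.1 = -265 J/K.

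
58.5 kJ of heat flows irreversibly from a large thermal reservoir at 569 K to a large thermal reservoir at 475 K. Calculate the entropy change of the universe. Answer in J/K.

ΔS_hot = −Q/T_H = −58500/569 = -102.81 J/K and ΔS_cold = +Q/T_C = 58500/475 = 123.16 J/K.
ΔS_total = -102.81 + 123.16 = 20.3 J/K, positive as the second law requires.

ΔS_total = 20.3 J/K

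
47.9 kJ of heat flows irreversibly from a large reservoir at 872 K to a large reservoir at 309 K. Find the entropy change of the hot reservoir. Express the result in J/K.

ΔS_hot = -54.9 J/K

The hot reservoir loses heat Q, so ΔS_hot = −Q/T_H = −47900/872 = -54.9 J/K.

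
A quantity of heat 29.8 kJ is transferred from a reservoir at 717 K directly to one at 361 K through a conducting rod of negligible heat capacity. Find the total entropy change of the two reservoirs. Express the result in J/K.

ΔS_total = 41 J/K

ΔS_hot = −Q/T_H = −29800/717 = -41.56 J/K and ΔS_cold = +Q/T_C = 29800/361 = 82.55 J/K.
ΔS_total = -41.56 + 82.55 = 41 J/K, positive as the second law requires.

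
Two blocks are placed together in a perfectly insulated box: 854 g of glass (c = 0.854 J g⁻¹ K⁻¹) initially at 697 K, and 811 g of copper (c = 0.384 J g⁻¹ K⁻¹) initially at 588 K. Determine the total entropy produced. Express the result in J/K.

Energy balance: T_f = (m₁c₁T₁ + m₂c₂T₂)/(m₁c₁ + m₂c₂) = 664.38 K.
ΔS₁ = m₁c₁ ln(T_f/T₁) = 729.316 × ln(664.38/697) = -34.953 J/K.
ΔS₂ = m₂c₂ ln(T_f/T₂) = 311.424 × ln(664.38/588) = 38.035 J/K.
ΔS_total = -34.953 + 38.035 = 3.08 J/K.

ΔS_total = 3.08 J/K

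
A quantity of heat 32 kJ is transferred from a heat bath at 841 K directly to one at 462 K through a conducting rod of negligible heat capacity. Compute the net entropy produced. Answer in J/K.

ΔS_hot = −Q/T_H = −32000/841 = -38.05 J/K and ΔS_cold = +Q/T_C = 32000/462 = 69.26 J/K.
ΔS_total = -38.05 + 69.26 = 31.2 J/K, positive as the second law requires.

ΔS_total = 31.2 J/K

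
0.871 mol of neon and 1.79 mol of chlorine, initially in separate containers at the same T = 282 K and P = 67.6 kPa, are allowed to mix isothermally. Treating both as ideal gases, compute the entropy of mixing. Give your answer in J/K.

Mole fractions: x_A = 0.871/2.66 = 0.327, x_B = 0.673.
ΔS_mix = −R(n_A ln x_A + n_B ln x_B) = −8.314 × (0.871 ln 0.327 + 1.79 ln 0.673) = 14 J/K.

ΔS_mix = 14 J/K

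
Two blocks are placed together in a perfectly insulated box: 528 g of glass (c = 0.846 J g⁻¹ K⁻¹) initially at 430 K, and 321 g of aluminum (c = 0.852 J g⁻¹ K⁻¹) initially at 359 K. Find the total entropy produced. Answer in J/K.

ΔS_total = 2.72 J/K

Energy balance: T_f = (m₁c₁T₁ + m₂c₂T₂)/(m₁c₁ + m₂c₂) = 403.04 K.
ΔS₁ = m₁c₁ ln(T_f/T₁) = 446.688 × ln(403.04/430) = -28.926 J/K.
ΔS₂ = m₂c₂ ln(T_f/T₂) = 273.492 × ln(403.04/359) = 31.645 J/K.
ΔS_total = -28.926 + 31.645 = 2.72 J/K.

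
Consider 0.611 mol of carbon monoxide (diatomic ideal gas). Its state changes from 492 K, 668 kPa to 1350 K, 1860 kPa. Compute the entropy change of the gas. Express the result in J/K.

ΔS = 12.7 J/K

ΔS = nC_p ln(T₂/T₁) − nR ln(P₂/P₁), with C_p = 7R/2 = 29.1 J mol⁻¹ K⁻¹ for a diatomic ideal gas.
ΔS = 0.611 × [29.1 × ln(1350/492) − 8.314 × ln(1860/668)] = 12.7 J/K.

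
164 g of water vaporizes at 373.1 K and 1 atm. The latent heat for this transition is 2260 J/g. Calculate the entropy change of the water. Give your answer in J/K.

Heat absorbed by the substance: Q = mL = 164 × 2260 = 370640 J.
At constant T, ΔS = Q_rev/T = 370640 / 373.1 = 993 J/K.

ΔS = 993 J/K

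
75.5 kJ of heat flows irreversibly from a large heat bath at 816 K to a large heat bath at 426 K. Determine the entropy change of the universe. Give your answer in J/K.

ΔS_total = 84.7 J/K

ΔS_hot = −Q/T_H = −75500/816 = -92.52 J/K and ΔS_cold = +Q/T_C = 75500/426 = 177.2 J/K.
ΔS_total = -92.52 + 177.2 = 84.7 J/K, positive as the second law requires.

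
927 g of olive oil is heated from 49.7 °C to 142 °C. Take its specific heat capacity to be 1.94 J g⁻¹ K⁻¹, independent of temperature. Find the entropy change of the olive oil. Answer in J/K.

ΔS = 452 J/K

In kelvin: T₁ = 322.85 K, T₂ = 415.15 K. ΔS = ∫dQ_rev/T = m c ln(T₂/T₁) = 927 × 1.94 × ln(415.15/322.85) = 452 J/K.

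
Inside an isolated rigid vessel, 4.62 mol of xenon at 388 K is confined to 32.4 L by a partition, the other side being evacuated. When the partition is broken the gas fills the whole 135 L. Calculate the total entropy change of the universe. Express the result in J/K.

ΔS_universe = 54.8 J/K

No heat is exchanged and no work is done, so the ideal-gas temperature stays constant.
Entropy is a state function; using a reversible isothermal path, ΔS_gas = nR ln(V₂/V₁) = 4.62 × 8.314 × ln(135/32.4) = 54.8 J/K.
The insulated surroundings exchange no heat, so ΔS_surr = 0 and ΔS_universe = ΔS_gas.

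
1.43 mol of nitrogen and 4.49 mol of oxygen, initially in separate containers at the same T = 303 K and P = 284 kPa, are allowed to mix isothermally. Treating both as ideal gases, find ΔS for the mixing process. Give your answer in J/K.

Mole fractions: x_A = 1.43/5.92 = 0.242, x_B = 0.758.
ΔS_mix = −R(n_A ln x_A + n_B ln x_B) = −8.314 × (1.43 ln 0.242 + 4.49 ln 0.758) = 27.2 J/K.

ΔS_mix = 27.2 J/K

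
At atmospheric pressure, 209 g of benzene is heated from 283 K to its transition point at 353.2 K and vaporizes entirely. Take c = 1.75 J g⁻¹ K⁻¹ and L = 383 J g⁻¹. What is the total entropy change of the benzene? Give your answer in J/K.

Warming step: ΔS₁ = m c ln(T_tr/T_i) = 209 × 1.75 × ln(353.2/283) = 81.05 J/K.
Phase change: ΔS₂ = +mL/T_tr = 209 × 383 / 353.2 = 226.6 J/K.
ΔS_total = (81.05) + (226.6) = 308 J/K.

ΔS = 308 J/K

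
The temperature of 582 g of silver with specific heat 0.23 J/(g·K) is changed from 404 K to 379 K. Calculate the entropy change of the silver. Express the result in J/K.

ΔS = -8.55 J/K

ΔS = ∫dQ_rev/T = m c ln(T₂/T₁) = 582 × 0.23 × ln(379/404) = -8.55 J/K.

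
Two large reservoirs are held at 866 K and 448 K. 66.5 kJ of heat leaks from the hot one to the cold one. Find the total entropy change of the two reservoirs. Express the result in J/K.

ΔS_total = 71.6 J/K

ΔS_hot = −Q/T_H = −66500/866 = -76.79 J/K and ΔS_cold = +Q/T_C = 66500/448 = 148.4 J/K.
ΔS_total = -76.79 + 148.4 = 71.6 J/K, positive as the second law requires.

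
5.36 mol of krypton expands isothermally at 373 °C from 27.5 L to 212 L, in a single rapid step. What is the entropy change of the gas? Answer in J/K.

ΔS_gas = 91 J/K

Entropy is a state function, so ΔS_gas depends only on the end states.
For an isothermal ideal gas ΔS_gas = nR ln(V₂/V₁) = 5.36 × 8.314 × ln(212/27.5) = 91 J/K.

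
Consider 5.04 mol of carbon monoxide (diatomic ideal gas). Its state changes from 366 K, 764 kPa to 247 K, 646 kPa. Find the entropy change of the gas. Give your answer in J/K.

ΔS = -50.6 J/K

ΔS = nC_p ln(T₂/T₁) − nR ln(P₂/P₁), with C_p = 7R/2 = 29.1 J mol⁻¹ K⁻¹ for a diatomic ideal gas.
ΔS = 5.04 × [29.1 × ln(247/366) − 8.314 × ln(646/764)] = -50.6 J/K.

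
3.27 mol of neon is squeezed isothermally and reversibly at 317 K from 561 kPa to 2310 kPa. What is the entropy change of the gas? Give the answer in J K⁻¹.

ΔS_gas = -38.5 J/K

For an isothermal ideal gas ΔS_gas = nR ln(P₁/P₂) = 3.27 × 8.314 × ln(561/2310) = -38.5 J/K.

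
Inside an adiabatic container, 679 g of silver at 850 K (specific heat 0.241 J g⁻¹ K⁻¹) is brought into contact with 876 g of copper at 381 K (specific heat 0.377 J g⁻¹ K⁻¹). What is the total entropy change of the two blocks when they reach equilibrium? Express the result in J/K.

ΔS_total = 37.6 J/K

Energy balance: T_f = (m₁c₁T₁ + m₂c₂T₂)/(m₁c₁ + m₂c₂) = 536.39 K.
ΔS₁ = m₁c₁ ln(T_f/T₁) = 163.639 × ln(536.39/850) = -75.335 J/K.
ΔS₂ = m₂c₂ ln(T_f/T₂) = 330.252 × ln(536.39/381) = 112.97 J/K.
ΔS_total = -75.335 + 112.97 = 37.6 J/K.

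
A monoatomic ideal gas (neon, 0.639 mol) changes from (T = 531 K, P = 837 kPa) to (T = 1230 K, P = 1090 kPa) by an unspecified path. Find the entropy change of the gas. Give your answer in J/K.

ΔS = nC_p ln(T₂/T₁) − nR ln(P₂/P₁), with C_p = 5R/2 = 20.79 J mol⁻¹ K⁻¹ for a monoatomic ideal gas.
ΔS = 0.639 × [20.79 × ln(1230/531) − 8.314 × ln(1090/837)] = 9.75 J/K.

ΔS = 9.75 J/K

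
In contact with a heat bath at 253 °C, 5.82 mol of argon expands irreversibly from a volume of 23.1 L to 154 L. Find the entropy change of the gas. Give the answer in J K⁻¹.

ΔS_gas = 91.8 J/K

Entropy is a state function, so ΔS_gas depends only on the end states.
For an isothermal ideal gas ΔS_gas = nR ln(V₂/V₁) = 5.82 × 8.314 × ln(154/23.1) = 91.8 J/K.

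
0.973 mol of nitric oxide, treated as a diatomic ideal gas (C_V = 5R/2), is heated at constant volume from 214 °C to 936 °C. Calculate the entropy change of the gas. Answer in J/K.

ΔS = 18.4 J/K

In kelvin: T₁ = 487.15 K, T₂ = 1209.15 K. At constant volume, ΔS = nC_V ln(T₂/T₁) with C_V = 5R/2 = 20.79 J mol⁻¹ K⁻¹.
ΔS = 0.973 × 20.79 × ln(1209.15/487.15) = 18.4 J/K.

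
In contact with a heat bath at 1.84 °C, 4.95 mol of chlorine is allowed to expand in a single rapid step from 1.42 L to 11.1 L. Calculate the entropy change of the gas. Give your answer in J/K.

ΔS_gas = 84.6 J/K

Entropy is a state function, so ΔS_gas depends only on the end states.
For an isothermal ideal gas ΔS_gas = nR ln(V₂/V₁) = 4.95 × 8.314 × ln(11.1/1.42) = 84.6 J/K.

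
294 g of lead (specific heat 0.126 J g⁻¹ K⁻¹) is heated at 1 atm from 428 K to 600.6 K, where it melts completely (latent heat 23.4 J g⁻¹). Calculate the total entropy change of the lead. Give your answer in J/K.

ΔS = 24 J/K

Warming step: ΔS₁ = m c ln(T_tr/T_i) = 294 × 0.126 × ln(600.6/428) = 12.55 J/K.
Phase change: ΔS₂ = +mL/T_tr = 294 × 23.4 / 600.6 = 11.45 J/K.
ΔS_total = (12.55) + (11.45) = 24 J/K.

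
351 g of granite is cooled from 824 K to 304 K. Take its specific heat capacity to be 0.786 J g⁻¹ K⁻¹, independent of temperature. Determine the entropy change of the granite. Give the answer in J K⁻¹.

ΔS = ∫dQ_rev/T = m c ln(T₂/T₁) = 351 × 0.786 × ln(304/824) = -275 J/K.

ΔS = -275 J/K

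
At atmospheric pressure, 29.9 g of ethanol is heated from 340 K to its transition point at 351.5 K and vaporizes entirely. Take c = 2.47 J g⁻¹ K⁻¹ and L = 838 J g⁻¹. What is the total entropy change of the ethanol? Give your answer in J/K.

ΔS = 73.7 J/K

Warming step: ΔS₁ = m c ln(T_tr/T_i) = 29.9 × 2.47 × ln(351.5/340) = 2.457 J/K.
Phase change: ΔS₂ = +mL/T_tr = 29.9 × 838 / 351.5 = 71.28 J/K.
ΔS_total = (2.457) + (71.28) = 73.7 J/K.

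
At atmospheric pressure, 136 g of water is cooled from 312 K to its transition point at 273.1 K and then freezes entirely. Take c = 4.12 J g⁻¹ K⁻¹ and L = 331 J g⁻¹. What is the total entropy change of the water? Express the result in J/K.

ΔS = -239 J/K

Cooling step: ΔS₁ = m c ln(T_tr/T_i) = 136 × 4.12 × ln(273.1/312) = -74.62 J/K.
Phase change: ΔS₂ = −mL/T_tr = −136 × 331 / 273.1 = -164.8 J/K.
ΔS_total = (-74.62) + (-164.8) = -239 J/K.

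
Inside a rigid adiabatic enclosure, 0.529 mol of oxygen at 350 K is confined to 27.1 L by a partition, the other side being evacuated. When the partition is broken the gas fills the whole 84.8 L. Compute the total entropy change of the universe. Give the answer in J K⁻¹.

ΔS_universe = 5.02 J/K

For an ideal gas in free expansion Q = 0 and W = 0, so T is unchanged.
Entropy is a state function; using a reversible isothermal path, ΔS_gas = nR ln(V₂/V₁) = 0.529 × 8.314 × ln(84.8/27.1) = 5.02 J/K.
The insulated surroundings exchange no heat, so ΔS_surr = 0 and ΔS_universe = ΔS_gas.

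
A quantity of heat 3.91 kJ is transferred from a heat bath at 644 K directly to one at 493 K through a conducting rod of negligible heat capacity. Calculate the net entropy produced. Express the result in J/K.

ΔS_total = 1.86 J/K

ΔS_hot = −Q/T_H = −3910/644 = -6.071 J/K and ΔS_cold = +Q/T_C = 3910/493 = 7.931 J/K.
ΔS_total = -6.071 + 7.931 = 1.86 J/K, positive as the second law requires.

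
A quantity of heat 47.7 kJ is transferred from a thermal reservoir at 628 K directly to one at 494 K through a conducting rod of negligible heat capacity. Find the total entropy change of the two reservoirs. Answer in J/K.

ΔS_total = 20.6 J/K

ΔS_hot = −Q/T_H = −47700/628 = -75.96 J/K and ΔS_cold = +Q/T_C = 47700/494 = 96.56 J/K.
ΔS_total = -75.96 + 96.56 = 20.6 J/K, positive as the second law requires.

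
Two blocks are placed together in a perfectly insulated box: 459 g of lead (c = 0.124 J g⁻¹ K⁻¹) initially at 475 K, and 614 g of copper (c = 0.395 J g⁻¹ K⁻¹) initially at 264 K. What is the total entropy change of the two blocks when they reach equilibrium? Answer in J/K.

ΔS_total = 8.92 J/K

Energy balance: T_f = (m₁c₁T₁ + m₂c₂T₂)/(m₁c₁ + m₂c₂) = 304.1 K.
ΔS₁ = m₁c₁ ln(T_f/T₁) = 56.916 × ln(304.1/475) = -25.38 J/K.
ΔS₂ = m₂c₂ ln(T_f/T₂) = 242.53 × ln(304.1/264) = 34.3 J/K.
ΔS_total = -25.38 + 34.3 = 8.92 J/K.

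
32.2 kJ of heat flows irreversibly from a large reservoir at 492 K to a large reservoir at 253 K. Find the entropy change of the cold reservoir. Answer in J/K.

ΔS_cold = 127 J/K

The cold reservoir gains heat Q, so ΔS_cold = +Q/T_C = 32200/253 = 127 J/K.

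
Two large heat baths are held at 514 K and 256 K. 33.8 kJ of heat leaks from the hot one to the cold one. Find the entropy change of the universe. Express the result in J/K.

ΔS_total = 66.3 J/K

ΔS_hot = −Q/T_H = −33800/514 = -65.759 J/K and ΔS_cold = +Q/T_C = 33800/256 = 132.03 J/K.
ΔS_total = -65.759 + 132.03 = 66.3 J/K, positive as the second law requires.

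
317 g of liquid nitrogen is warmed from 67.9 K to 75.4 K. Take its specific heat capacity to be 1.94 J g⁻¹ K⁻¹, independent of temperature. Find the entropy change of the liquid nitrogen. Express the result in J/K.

ΔS = 64.4 J/K

ΔS = ∫dQ_rev/T = m c ln(T₂/T₁) = 317 × 1.94 × ln(75.4/67.9) = 64.4 J/K.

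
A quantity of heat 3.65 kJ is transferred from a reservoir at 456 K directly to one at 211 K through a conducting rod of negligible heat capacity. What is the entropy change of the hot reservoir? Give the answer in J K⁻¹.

The hot reservoir loses heat Q, so ΔS_hot = −Q/T_H = −3650/456 = -8 J/K.

ΔS_hot = -8 J/K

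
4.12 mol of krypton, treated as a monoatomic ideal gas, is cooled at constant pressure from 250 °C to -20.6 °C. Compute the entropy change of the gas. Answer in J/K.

ΔS = -62.4 J/K

In kelvin: T₁ = 523.15 K, T₂ = 252.55 K. At constant pressure, ΔS = nC_p ln(T₂/T₁) with C_p = 5R/2 = 20.79 J mol⁻¹ K⁻¹.
ΔS = 4.12 × 20.79 × ln(252.55/523.15) = -62.4 J/K.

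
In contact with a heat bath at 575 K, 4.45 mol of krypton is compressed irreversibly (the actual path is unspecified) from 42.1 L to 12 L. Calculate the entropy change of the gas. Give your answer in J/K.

ΔS_gas = -46.4 J/K

Entropy is a state function, so ΔS_gas depends only on the end states.
For an isothermal ideal gas ΔS_gas = nR ln(V₂/V₁) = 4.45 × 8.314 × ln(12/42.1) = -46.4 J/K.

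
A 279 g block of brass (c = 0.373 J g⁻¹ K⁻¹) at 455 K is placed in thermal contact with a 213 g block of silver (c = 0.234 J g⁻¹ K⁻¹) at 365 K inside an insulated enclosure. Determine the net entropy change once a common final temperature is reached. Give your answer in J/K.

ΔS_total = 0.796 J/K

Energy balance: T_f = (m₁c₁T₁ + m₂c₂T₂)/(m₁c₁ + m₂c₂) = 425.85 K.
ΔS₁ = m₁c₁ ln(T_f/T₁) = 104.067 × ln(425.85/455) = -6.8892 J/K.
ΔS₂ = m₂c₂ ln(T_f/T₂) = 49.842 × ln(425.85/365) = 7.6856 J/K.
ΔS_total = -6.8892 + 7.6856 = 0.796 J/K.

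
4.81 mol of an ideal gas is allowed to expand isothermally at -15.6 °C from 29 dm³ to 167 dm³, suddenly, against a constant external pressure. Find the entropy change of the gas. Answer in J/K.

ΔS_gas = 70 J/K

Entropy is a state function, so ΔS_gas depends only on the end states.
For an isothermal ideal gas ΔS_gas = nR ln(V₂/V₁) = 4.81 × 8.314 × ln(167/29) = 70 J/K.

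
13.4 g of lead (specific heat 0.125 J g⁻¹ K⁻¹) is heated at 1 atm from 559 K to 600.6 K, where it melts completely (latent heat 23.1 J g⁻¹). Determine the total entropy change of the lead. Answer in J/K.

ΔS = 0.636 J/K

Warming step: ΔS₁ = m c ln(T_tr/T_i) = 13.4 × 0.125 × ln(600.6/559) = 0.1202 J/K.
Phase change: ΔS₂ = +mL/T_tr = 13.4 × 23.1 / 600.6 = 0.5154 J/K.
ΔS_total = (0.1202) + (0.5154) = 0.636 J/K.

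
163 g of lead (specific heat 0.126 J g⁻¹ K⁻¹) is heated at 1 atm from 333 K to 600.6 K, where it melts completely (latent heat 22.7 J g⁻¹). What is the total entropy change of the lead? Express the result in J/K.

ΔS = 18.3 J/K

Warming step: ΔS₁ = m c ln(T_tr/T_i) = 163 × 0.126 × ln(600.6/333) = 12.11 J/K.
Phase change: ΔS₂ = +mL/T_tr = 163 × 22.7 / 600.6 = 6.161 J/K.
ΔS_total = (12.11) + (6.161) = 18.3 J/K.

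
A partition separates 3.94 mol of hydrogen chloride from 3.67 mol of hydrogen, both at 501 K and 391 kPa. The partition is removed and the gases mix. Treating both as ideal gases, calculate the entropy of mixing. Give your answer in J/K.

Mole fractions: x_A = 3.94/7.61 = 0.518, x_B = 0.482.
ΔS_mix = −R(n_A ln x_A + n_B ln x_B) = −8.314 × (3.94 ln 0.518 + 3.67 ln 0.482) = 43.8 J/K.

ΔS_mix = 43.8 J/K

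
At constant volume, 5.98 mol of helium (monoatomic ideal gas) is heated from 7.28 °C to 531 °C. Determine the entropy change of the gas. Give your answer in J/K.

In kelvin: T₁ = 280.43 K, T₂ = 804.15 K. At constant volume, ΔS = nC_V ln(T₂/T₁) with C_V = 3R/2 = 12.47 J mol⁻¹ K⁻¹.
ΔS = 5.98 × 12.47 × ln(804.15/280.43) = 78.6 J/K.

ΔS = 78.6 J/K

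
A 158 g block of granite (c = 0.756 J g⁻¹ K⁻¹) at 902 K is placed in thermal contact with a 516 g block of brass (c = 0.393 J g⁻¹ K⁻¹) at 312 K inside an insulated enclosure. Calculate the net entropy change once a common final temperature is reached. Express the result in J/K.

Energy balance: T_f = (m₁c₁T₁ + m₂c₂T₂)/(m₁c₁ + m₂c₂) = 530.7 K.
ΔS₁ = m₁c₁ ln(T_f/T₁) = 119.448 × ln(530.7/902) = -63.356 J/K.
ΔS₂ = m₂c₂ ln(T_f/T₂) = 202.788 × ln(530.7/312) = 107.72 J/K.
ΔS_total = -63.356 + 107.72 = 44.4 J/K.

ΔS_total = 44.4 J/K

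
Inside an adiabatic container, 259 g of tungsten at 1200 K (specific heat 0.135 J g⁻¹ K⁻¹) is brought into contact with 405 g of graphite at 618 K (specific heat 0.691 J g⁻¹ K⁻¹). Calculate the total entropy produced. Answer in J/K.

ΔS_total = 8.12 J/K

Energy balance: T_f = (m₁c₁T₁ + m₂c₂T₂)/(m₁c₁ + m₂c₂) = 682.64 K.
ΔS₁ = m₁c₁ ln(T_f/T₁) = 34.965 × ln(682.64/1200) = -19.72 J/K.
ΔS₂ = m₂c₂ ln(T_f/T₂) = 279.855 × ln(682.64/618) = 27.84 J/K.
ΔS_total = -19.72 + 27.84 = 8.12 J/K.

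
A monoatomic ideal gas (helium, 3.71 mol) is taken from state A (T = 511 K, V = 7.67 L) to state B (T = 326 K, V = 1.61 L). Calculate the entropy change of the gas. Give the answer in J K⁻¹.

Entropy is a state function: ΔS = nC_V ln(T₂/T₁) + nR ln(V₂/V₁), with C_V = 3R/2 = 12.47 J mol⁻¹ K⁻¹ for a monoatomic ideal gas.
ΔS = 3.71 × [12.47 × ln(326/511) + 8.314 × ln(1.61/7.67)] = -68.9 J/K.

ΔS = -68.9 J/K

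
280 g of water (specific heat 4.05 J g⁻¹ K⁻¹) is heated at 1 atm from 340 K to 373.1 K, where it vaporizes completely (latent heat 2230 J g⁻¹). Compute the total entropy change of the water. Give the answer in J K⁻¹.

ΔS = 1780 J/K

Warming step: ΔS₁ = m c ln(T_tr/T_i) = 280 × 4.05 × ln(373.1/340) = 105.3 J/K.
Phase change: ΔS₂ = +mL/T_tr = 280 × 2230 / 373.1 = 1674 J/K.
ΔS_total = (105.3) + (1674) = 1780 J/K.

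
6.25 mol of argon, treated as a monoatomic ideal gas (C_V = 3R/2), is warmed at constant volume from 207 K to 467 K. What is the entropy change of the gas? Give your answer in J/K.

At constant volume, ΔS = nC_V ln(T₂/T₁) with C_V = 3R/2 = 12.47 J mol⁻¹ K⁻¹.
ΔS = 6.25 × 12.47 × ln(467/207) = 63.4 J/K.

ΔS = 63.4 J/K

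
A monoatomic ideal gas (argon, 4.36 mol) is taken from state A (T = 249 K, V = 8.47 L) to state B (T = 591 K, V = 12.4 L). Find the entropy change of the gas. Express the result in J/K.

ΔS = 60.8 J/K

Entropy is a state function: ΔS = nC_V ln(T₂/T₁) + nR ln(V₂/V₁), with C_V = 3R/2 = 12.47 J mol⁻¹ K⁻¹ for a monoatomic ideal gas.
ΔS = 4.36 × [12.47 × ln(591/249) + 8.314 × ln(12.4/8.47)] = 60.8 J/K.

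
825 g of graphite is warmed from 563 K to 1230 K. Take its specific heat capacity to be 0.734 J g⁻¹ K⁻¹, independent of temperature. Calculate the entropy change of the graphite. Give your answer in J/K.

ΔS = ∫dQ_rev/T = m c ln(T₂/T₁) = 825 × 0.734 × ln(1230/563) = 473 J/K.

ΔS = 473 J/K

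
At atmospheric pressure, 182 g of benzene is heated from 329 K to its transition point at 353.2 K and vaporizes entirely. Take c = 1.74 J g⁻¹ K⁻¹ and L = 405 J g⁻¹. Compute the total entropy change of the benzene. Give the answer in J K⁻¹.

ΔS = 231 J/K

Warming step: ΔS₁ = m c ln(T_tr/T_i) = 182 × 1.74 × ln(353.2/329) = 22.48 J/K.
Phase change: ΔS₂ = +mL/T_tr = 182 × 405 / 353.2 = 208.7 J/K.
ΔS_total = (22.48) + (208.7) = 231 J/K.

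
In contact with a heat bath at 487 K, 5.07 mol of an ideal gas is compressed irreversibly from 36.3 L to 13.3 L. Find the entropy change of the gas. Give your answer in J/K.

ΔS_gas = -42.3 J/K

Entropy is a state function, so ΔS_gas depends only on the end states.
For an isothermal ideal gas ΔS_gas = nR ln(V₂/V₁) = 5.07 × 8.314 × ln(13.3/36.3) = -42.3 J/K.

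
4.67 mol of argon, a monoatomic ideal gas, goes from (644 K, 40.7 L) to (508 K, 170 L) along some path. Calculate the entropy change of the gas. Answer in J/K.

ΔS = 41.7 J/K

Entropy is a state function: ΔS = nC_V ln(T₂/T₁) + nR ln(V₂/V₁), with C_V = 3R/2 = 12.47 J mol⁻¹ K⁻¹ for a monoatomic ideal gas.
ΔS = 4.67 × [12.47 × ln(508/644) + 8.314 × ln(170/40.7)] = 41.7 J/K.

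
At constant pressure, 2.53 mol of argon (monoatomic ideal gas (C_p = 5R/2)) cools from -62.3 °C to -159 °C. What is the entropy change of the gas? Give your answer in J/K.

ΔS = -32.3 J/K

In kelvin: T₁ = 210.85 K, T₂ = 114.15 K. At constant pressure, ΔS = nC_p ln(T₂/T₁) with C_p = 5R/2 = 20.79 J mol⁻¹ K⁻¹.
ΔS = 2.53 × 20.79 × ln(114.15/210.85) = -32.3 J/K.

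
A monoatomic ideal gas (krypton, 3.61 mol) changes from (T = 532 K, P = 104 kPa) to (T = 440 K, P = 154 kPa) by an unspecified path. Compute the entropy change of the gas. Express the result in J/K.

ΔS = -26 J/K

ΔS = nC_p ln(T₂/T₁) − nR ln(P₂/P₁), with C_p = 5R/2 = 20.79 J mol⁻¹ K⁻¹ for a monoatomic ideal gas.
ΔS = 3.61 × [20.79 × ln(440/532) − 8.314 × ln(154/104)] = -26 J/K.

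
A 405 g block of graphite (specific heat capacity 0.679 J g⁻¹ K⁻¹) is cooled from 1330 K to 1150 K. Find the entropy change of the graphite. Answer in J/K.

ΔS = -40 J/K

ΔS = ∫dQ_rev/T = m c ln(T₂/T₁) = 405 × 0.679 × ln(1150/1330) = -40 J/K.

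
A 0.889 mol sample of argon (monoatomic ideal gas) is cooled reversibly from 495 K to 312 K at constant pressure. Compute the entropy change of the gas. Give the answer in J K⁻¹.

At constant pressure, ΔS = nC_p ln(T₂/T₁) with C_p = 5R/2 = 20.79 J mol⁻¹ K⁻¹.
ΔS = 0.889 × 20.79 × ln(312/495) = -8.53 J/K.

ΔS = -8.53 J/K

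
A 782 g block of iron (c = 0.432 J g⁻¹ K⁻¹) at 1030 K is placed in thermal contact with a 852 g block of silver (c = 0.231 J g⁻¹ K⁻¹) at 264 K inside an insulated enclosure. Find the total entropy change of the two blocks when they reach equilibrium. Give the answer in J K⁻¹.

ΔS_total = 96.9 J/K

Energy balance: T_f = (m₁c₁T₁ + m₂c₂T₂)/(m₁c₁ + m₂c₂) = 748.02 K.
ΔS₁ = m₁c₁ ln(T_f/T₁) = 337.824 × ln(748.02/1030) = -108.1 J/K.
ΔS₂ = m₂c₂ ln(T_f/T₂) = 196.812 × ln(748.02/264) = 205 J/K.
ΔS_total = -108.1 + 205 = 96.9 J/K.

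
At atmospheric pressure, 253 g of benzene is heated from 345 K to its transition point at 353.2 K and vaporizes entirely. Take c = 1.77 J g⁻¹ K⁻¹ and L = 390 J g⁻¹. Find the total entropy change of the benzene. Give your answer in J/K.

ΔS = 290 J/K

Warming step: ΔS₁ = m c ln(T_tr/T_i) = 253 × 1.77 × ln(353.2/345) = 10.52 J/K.
Phase change: ΔS₂ = +mL/T_tr = 253 × 390 / 353.2 = 279.4 J/K.
ΔS_total = (10.52) + (279.4) = 290 J/K.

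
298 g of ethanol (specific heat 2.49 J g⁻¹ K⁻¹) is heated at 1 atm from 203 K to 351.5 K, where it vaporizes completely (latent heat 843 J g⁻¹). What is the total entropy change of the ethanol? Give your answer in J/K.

Warming step: ΔS₁ = m c ln(T_tr/T_i) = 298 × 2.49 × ln(351.5/203) = 407.4 J/K.
Phase change: ΔS₂ = +mL/T_tr = 298 × 843 / 351.5 = 714.7 J/K.
ΔS_total = (407.4) + (714.7) = 1120 J/K.

ΔS = 1120 J/K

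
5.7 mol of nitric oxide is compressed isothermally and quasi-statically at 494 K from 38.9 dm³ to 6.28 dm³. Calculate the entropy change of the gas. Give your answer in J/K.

For an isothermal ideal gas ΔS_gas = nR ln(V₂/V₁) = 5.7 × 8.314 × ln(6.28/38.9) = -86.4 J/K.

ΔS_gas = -86.4 J/K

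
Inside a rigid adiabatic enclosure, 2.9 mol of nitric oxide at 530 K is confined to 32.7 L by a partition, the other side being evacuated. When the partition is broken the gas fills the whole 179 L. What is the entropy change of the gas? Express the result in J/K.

For an ideal gas in free expansion Q = 0 and W = 0, so T is unchanged.
Entropy is a state function; using a reversible isothermal path, ΔS_gas = nR ln(V₂/V₁) = 2.9 × 8.314 × ln(179/32.7) = 41 J/K.

ΔS_gas = 41 J/K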